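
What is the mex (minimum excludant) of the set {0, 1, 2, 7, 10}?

The values 0, 1, 2 are all present; 3 is the first non-negative integer missing from the set.

3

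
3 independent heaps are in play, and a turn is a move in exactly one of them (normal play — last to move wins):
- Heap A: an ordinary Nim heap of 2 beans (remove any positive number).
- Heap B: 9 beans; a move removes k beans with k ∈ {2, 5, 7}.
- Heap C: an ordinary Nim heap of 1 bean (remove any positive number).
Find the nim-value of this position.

1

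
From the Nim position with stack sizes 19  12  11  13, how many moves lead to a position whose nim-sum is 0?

Compute the nim-sum pairwise:
19 ^ 12 = 31
31 ^ 11 = 20
20 ^ 13 = 25
The overall nim-sum is X = 25. A stack of size p has a winning move iff p XOR X < p (reduce it to p XOR X).
  19: 19 XOR 25 = 10 < 19 — winning move (to 10).
  12: 12 XOR 25 = 21 ≥ 12 — no move.
  11: 11 XOR 25 = 18 ≥ 11 — no move.
  13: 13 XOR 25 = 20 ≥ 13 — no move.
That gives 1 winning move.

1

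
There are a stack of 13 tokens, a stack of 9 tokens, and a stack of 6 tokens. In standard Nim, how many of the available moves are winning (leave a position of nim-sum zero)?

1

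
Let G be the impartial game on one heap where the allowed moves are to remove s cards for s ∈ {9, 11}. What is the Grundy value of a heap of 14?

1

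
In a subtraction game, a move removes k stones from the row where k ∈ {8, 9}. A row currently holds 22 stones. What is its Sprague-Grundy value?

0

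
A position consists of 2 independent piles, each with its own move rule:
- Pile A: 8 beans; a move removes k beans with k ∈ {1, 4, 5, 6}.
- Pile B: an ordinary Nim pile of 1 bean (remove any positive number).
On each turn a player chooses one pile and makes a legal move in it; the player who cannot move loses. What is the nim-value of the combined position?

For pile A, compute g(0), g(1), … with moves {1, 4, 5, 6}:
k:     0  1  2  3  4  5  6  7  8
g(k):  0  1  0  1  2  3  2  3  4
So g(8) = 4.
Pile B is a plain Nim pile of size 1, so its Grundy value is 1.
By the Sprague-Grundy theorem, the Grundy value of a sum of independent games is the XOR of the component values.
Combined value = 4 XOR 1 = 5.

5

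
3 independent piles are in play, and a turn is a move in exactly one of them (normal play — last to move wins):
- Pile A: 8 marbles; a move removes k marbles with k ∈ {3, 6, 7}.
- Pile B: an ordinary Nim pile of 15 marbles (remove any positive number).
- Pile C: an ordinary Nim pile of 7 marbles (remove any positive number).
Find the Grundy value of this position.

10

For pile A, compute g(0), g(1), … with moves {3, 6, 7}:
k:     0  1  2  3  4  5  6  7  8
g(k):  0  0  0  1  1  1  2  2  2
So g(8) = 2.
Pile B is a plain Nim pile of size 15, so its Grundy value is 15.
Pile C is a plain Nim pile of size 7, so its Grundy value is 7.
The value of a disjunctive sum is the nim-sum of the parts.
Combined value = 2 XOR 15 XOR 7 = 10.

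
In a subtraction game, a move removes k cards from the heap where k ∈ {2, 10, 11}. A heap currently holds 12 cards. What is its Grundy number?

2

Build the Grundy sequence with g(k) = mex{g(k−s) : s ∈ {2, 10, 11}, s ≤ k}:
g(0) = mex{} = 0
g(1) = mex{} = 0
g(2) = mex{0} = 1
g(3) = mex{0} = 1
g(4) = mex{1} = 0
g(5) = mex{1} = 0
g(6) = mex{0} = 1
g(7) = mex{0} = 1
g(8) = mex{1} = 0
g(9) = mex{1} = 0
g(10) = mex{0} = 1
g(11) = mex{0} = 1
g(12) = mex{0,1} = 2
So g(12) = 2.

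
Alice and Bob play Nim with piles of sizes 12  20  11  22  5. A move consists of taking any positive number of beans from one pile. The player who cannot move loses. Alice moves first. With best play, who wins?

Bob wins

Compute the nim-sum pairwise:
12 XOR 20 = 24
24 XOR 11 = 19
19 XOR 22 = 5
5 XOR 5 = 0
The nim-sum is 0, so this is a P-position: the player to move is in a losing position under optimal play; Alice is about to move from it and so loses — Bob wins.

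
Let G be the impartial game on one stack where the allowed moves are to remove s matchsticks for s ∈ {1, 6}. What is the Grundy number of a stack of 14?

0

Grundy values for subtraction set {1, 6}:
g(0) = mex{} = 0
g(1) = mex{0} = 1
g(2) = mex{1} = 0
g(3) = mex{0} = 1
g(4) = mex{1} = 0
g(5) = mex{0} = 1
g(6) = mex{0,1} = 2
g(7) = mex{1,2} = 0
g(8) = mex{0} = 1
g(9) = mex{1} = 0
g(10) = mex{0} = 1
g(11) = mex{1} = 0
g(12) = mex{0,2} = 1
g(13) = mex{0,1} = 2
g(14) = mex{1,2} = 0
So g(14) = 0.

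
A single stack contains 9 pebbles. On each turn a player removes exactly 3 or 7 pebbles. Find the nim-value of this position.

Grundy values for subtraction set {3, 7}:
k:     0  1  2  3  4  5  6  7  8  9
g(k):  0  0  0  1  1  1  0  2  2  1
So g(9) = 1.

1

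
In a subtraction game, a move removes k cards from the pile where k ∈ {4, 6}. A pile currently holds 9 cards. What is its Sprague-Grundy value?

Compute g(0), g(1), … for moves {4, 6}:
k:     0  1  2  3  4  5  6  7  8  9
g(k):  0  0  0  0  1  1  1  1  2  2
So g(9) = 2.

2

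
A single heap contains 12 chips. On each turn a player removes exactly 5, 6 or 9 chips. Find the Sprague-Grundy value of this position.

Compute g(0), g(1), … for moves {5, 6, 9}:
k:     0  1  2  3  4  5  6  7  8  9 10 11 12
g(k):  0  0  0  0  0  1  1  1  1  1  2  2  2
So g(12) = 2.

2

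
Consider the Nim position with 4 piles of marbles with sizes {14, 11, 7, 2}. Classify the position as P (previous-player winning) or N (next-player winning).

P-position

In binary:
  1110  (14)
  1011  (11)
  0111  (7)
  0010  (2)
  ----
  0000  (0)
The nim-sum is 0, so this is a P-position: the player to move is in a losing position under optimal play.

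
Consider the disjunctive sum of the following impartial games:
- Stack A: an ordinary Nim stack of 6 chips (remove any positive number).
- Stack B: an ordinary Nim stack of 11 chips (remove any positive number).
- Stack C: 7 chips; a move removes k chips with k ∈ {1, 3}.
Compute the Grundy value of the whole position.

12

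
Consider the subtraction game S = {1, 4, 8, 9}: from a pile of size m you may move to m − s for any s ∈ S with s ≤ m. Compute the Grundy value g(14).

Compute g(0), g(1), … for moves {1, 4, 8, 9}:
g(0) = mex{} = 0
g(1) = mex{0} = 1
g(2) = mex{1} = 0
g(3) = mex{0} = 1
g(4) = mex{0,1} = 2
g(5) = mex{1,2} = 0
g(6) = mex{0} = 1
g(7) = mex{1} = 0
g(8) = mex{0,2} = 1
g(9) = mex{0,1} = 2
g(10) = mex{0,1,2} = 3
g(11) = mex{0,1,3} = 2
g(12) = mex{1,2} = 0
g(13) = mex{0,2} = 1
g(14) = mex{0,1,3} = 2
So g(14) = 2.

2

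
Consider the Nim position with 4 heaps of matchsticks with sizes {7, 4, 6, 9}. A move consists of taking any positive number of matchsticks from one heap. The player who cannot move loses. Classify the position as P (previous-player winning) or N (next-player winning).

N-position

Nim-sum: 7 XOR 4 XOR 6 XOR 9 = 12.
The nim-sum is 12 ≠ 0, so this is an N-position: the player to move can win.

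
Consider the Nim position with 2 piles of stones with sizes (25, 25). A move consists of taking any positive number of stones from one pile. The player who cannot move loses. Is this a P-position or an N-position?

P-position

Compute the nim-sum pairwise:
25 XOR 25 = 0
The nim-sum is 0, so this is a P-position: the player to move is in a losing position under optimal play.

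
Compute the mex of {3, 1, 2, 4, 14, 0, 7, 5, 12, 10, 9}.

6

The values 0, 1, 2, 3, 4, 5 are all present; 6 is the first non-negative integer missing from the set.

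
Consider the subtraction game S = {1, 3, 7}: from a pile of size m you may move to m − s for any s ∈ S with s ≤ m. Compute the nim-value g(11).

1

Build the Grundy sequence with g(k) = mex{g(k−s) : s ∈ {1, 3, 7}, s ≤ k}:
g(0) = mex{} = 0
g(1) = mex{0} = 1
g(2) = mex{1} = 0
g(3) = mex{0} = 1
g(4) = mex{1} = 0
g(5) = mex{0} = 1
g(6) = mex{1} = 0
g(7) = mex{0} = 1
g(8) = mex{1} = 0
g(9) = mex{0} = 1
g(10) = mex{1} = 0
g(11) = mex{0} = 1
So g(11) = 1.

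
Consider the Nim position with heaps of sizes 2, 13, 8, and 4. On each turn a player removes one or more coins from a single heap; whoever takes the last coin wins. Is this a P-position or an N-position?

Nim-sum: 2 XOR 13 XOR 8 XOR 4 = 3.
The nim-sum is 3 ≠ 0, so this is an N-position: the player to move can win.

N-position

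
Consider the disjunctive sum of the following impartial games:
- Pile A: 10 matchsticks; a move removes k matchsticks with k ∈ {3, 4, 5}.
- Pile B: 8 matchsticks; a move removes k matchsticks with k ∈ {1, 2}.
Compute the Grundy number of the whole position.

2

Build the Grundy sequence for pile A with g(k) = mex{g(k−s) : s ∈ {3, 4, 5}, s ≤ k}:
g(0) = mex{} = 0
g(1) = mex{} = 0
g(2) = mex{} = 0
g(3) = mex{0} = 1
g(4) = mex{0} = 1
g(5) = mex{0} = 1
g(6) = mex{0,1} = 2
g(7) = mex{0,1} = 2
g(8) = mex{1} = 0
g(9) = mex{1,2} = 0
g(10) = mex{1,2} = 0
So g(10) = 0.
Build the Grundy sequence for pile B with g(k) = mex{g(k−s) : s ∈ {1, 2}, s ≤ k}:
g(0) = mex{} = 0
g(1) = mex{0} = 1
g(2) = mex{0,1} = 2
g(3) = mex{1,2} = 0
g(4) = mex{0,2} = 1
g(5) = mex{0,1} = 2
g(6) = mex{1,2} = 0
g(7) = mex{0,2} = 1
g(8) = mex{0,1} = 2
So g(8) = 2.
The value of a disjunctive sum is the nim-sum of the parts.
Combined value = 0 ⊕ 2 = 2.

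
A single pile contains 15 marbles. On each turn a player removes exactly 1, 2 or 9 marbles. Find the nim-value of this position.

2

Build the Grundy sequence with g(k) = mex{g(k−s) : s ∈ {1, 2, 9}, s ≤ k}:
k:     0  1  2  3  4  5  6  7  8  9 10 11 12 13 14 15
g(k):  0  1  2  0  1  2  0  1  2  3  0  1  2  0  1  2
So g(15) = 2.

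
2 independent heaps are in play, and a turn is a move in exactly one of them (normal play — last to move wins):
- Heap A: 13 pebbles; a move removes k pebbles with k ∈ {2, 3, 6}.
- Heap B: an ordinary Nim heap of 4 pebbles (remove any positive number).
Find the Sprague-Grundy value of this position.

Grundy values for heap A (subtraction set {2, 3, 6}):
k:     0  1  2  3  4  5  6  7  8  9 10 11 12 13
g(k):  0  0  1  1  2  0  3  1  2  0  0  1  1  2
So g(13) = 2.
Heap B is a plain Nim heap of size 4, so its Grundy value is 4.
The value of a disjunctive sum is the nim-sum of the parts.
Combined value = 2 ⊕ 4 = 6.

6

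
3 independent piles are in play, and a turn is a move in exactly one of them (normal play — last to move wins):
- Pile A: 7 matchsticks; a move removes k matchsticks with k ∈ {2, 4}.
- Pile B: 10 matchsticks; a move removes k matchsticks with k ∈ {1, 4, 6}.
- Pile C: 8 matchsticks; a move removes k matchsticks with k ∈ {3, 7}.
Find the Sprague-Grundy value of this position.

Build the Grundy sequence for pile A with g(k) = mex{g(k−s) : s ∈ {2, 4}, s ≤ k}:
g(0) = mex{} = 0
g(1) = mex{} = 0
g(2) = mex{0} = 1
g(3) = mex{0} = 1
g(4) = mex{0,1} = 2
g(5) = mex{0,1} = 2
g(6) = mex{1,2} = 0
g(7) = mex{1,2} = 0
So g(7) = 0.
Build the Grundy sequence for pile B with g(k) = mex{g(k−s) : s ∈ {1, 4, 6}, s ≤ k}:
k:     0  1  2  3  4  5  6  7  8  9 10
g(k):  0  1  0  1  2  0  1  0  1  2  0
So g(10) = 0.
Grundy values for pile C (subtraction set {3, 7}):
k:     0  1  2  3  4  5  6  7  8
g(k):  0  0  0  1  1  1  0  2  2
So g(8) = 2.
The value of a disjunctive sum is the nim-sum of the parts.
Combined value = 0 ⊕ 0 ⊕ 2 = 2.

2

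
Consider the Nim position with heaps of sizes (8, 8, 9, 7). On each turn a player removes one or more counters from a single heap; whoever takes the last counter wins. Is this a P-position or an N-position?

Compute the nim-sum pairwise:
8 ⊕ 8 = 0
0 ⊕ 9 = 9
9 ⊕ 7 = 14
The nim-sum is 14 ≠ 0, so this is an N-position: the player to move can win.

N-position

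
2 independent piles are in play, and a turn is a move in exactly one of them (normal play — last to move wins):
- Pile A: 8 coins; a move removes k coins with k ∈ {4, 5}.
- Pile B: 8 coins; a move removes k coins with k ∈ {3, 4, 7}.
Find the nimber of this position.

For pile A, compute g(0), g(1), … with moves {4, 5}:
k:     0  1  2  3  4  5  6  7  8
g(k):  0  0  0  0  1  1  1  1  2
So g(8) = 2.
Build the Grundy sequence for pile B with g(k) = mex{g(k−s) : s ∈ {3, 4, 7}, s ≤ k}:
g(0) = mex{} = 0
g(1) = mex{} = 0
g(2) = mex{} = 0
g(3) = mex{0} = 1
g(4) = mex{0} = 1
g(5) = mex{0} = 1
g(6) = mex{0,1} = 2
g(7) = mex{0,1} = 2
g(8) = mex{0,1} = 2
So g(8) = 2.
By the Sprague-Grundy theorem, the Grundy value of a sum of independent games is the XOR of the component values.
Combined value = 2 ⊕ 2 = 0.

0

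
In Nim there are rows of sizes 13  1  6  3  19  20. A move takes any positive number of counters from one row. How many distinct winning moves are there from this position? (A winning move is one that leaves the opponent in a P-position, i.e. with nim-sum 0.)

Bitwise XOR of the heap sizes:
  01101  (13)
  00001  (1)
  00110  (6)
  00011  (3)
  10011  (19)
  10100  (20)
  -----
  01110  (14)
The overall nim-sum is X = 14. A row of size p has a winning move iff p XOR X < p (reduce it to p XOR X).
  13: 13 XOR 14 = 3 < 13 — winning move (to 3).
  1: 1 XOR 14 = 15 ≥ 1 — no move.
  6: 6 XOR 14 = 8 ≥ 6 — no move.
  3: 3 XOR 14 = 13 ≥ 3 — no move.
  19: 19 XOR 14 = 29 ≥ 19 — no move.
  20: 20 XOR 14 = 26 ≥ 20 — no move.
That gives 1 winning move.

1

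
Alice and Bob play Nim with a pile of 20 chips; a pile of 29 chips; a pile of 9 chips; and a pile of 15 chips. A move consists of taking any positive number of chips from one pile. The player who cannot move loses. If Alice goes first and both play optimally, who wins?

Alice wins

In binary:
  10100  (20)
  11101  (29)
  01001  (9)
  01111  (15)
  -----
  01111  (15)
The nim-sum is 15 ≠ 0, so this is an N-position: the player to move can win; Alice has a winning move.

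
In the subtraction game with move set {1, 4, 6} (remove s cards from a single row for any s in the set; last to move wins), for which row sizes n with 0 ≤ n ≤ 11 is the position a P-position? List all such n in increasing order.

Grundy values for subtraction set {1, 4, 6}:
g(0) = mex{} = 0
g(1) = mex{0} = 1
g(2) = mex{1} = 0
g(3) = mex{0} = 1
g(4) = mex{0,1} = 2
g(5) = mex{1,2} = 0
g(6) = mex{0} = 1
g(7) = mex{1} = 0
g(8) = mex{0,2} = 1
g(9) = mex{0,1} = 2
g(10) = mex{1,2} = 0
g(11) = mex{0} = 1
The P-positions (g = 0) in 0..11 are 0, 2, 5, 7, 10.

0, 2, 5, 7, 10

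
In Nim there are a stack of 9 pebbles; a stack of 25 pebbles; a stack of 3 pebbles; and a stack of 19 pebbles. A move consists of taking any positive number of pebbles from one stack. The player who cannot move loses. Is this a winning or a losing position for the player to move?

Losing position

Nim-sum: 9 ^ 25 ^ 3 ^ 19 = 0.
The nim-sum is 0, so this is a P-position: the player to move is in a losing position under optimal play.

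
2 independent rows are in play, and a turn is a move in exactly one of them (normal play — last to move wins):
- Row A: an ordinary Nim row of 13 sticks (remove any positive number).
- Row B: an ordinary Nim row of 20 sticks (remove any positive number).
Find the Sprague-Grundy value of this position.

Row A is a plain Nim row of size 13, so its Grundy value is 13.
Row B is a plain Nim row of size 20, so its Grundy value is 20.
By the Sprague-Grundy theorem, the Grundy value of a sum of independent games is the XOR of the component values.
Combined value = 13 XOR 20 = 25.

25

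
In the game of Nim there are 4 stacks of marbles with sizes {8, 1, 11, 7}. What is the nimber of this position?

5

Bitwise XOR of the heap sizes:
  1000  (8)
  0001  (1)
  1011  (11)
  0111  (7)
  ----
  0101  (5)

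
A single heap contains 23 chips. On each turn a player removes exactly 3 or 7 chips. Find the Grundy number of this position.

Build the Grundy sequence with g(k) = mex{g(k−s) : s ∈ {3, 7}, s ≤ k}:
k:     0  1  2  3  4  5  6  7  8  9 10 11 12 13 14 15 16 17 18 19 20 21 22 23
g(k):  0  0  0  1  1  1  0  2  2  1  0  0  0  1  1  1  0  2  2  1  0  0  0  1
So g(23) = 1.

1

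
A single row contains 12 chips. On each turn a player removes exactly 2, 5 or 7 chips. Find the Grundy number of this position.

1

Build the Grundy sequence with g(k) = mex{g(k−s) : s ∈ {2, 5, 7}, s ≤ k}:
k:     0  1  2  3  4  5  6  7  8  9 10 11 12
g(k):  0  0  1  1  0  2  1  3  2  2  0  3  1
So g(12) = 1.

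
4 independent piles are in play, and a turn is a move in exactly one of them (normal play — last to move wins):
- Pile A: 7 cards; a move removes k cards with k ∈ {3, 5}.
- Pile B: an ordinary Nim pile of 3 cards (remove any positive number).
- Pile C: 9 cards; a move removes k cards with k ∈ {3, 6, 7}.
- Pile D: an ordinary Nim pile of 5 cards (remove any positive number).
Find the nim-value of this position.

7

Grundy values for pile A (subtraction set {3, 5}):
g(0) = mex{} = 0
g(1) = mex{} = 0
g(2) = mex{} = 0
g(3) = mex{0} = 1
g(4) = mex{0} = 1
g(5) = mex{0} = 1
g(6) = mex{0,1} = 2
g(7) = mex{0,1} = 2
So g(7) = 2.
Pile B is a plain Nim pile of size 3, so its Grundy value is 3.
Build the Grundy sequence for pile C with g(k) = mex{g(k−s) : s ∈ {3, 6, 7}, s ≤ k}:
k:     0  1  2  3  4  5  6  7  8  9
g(k):  0  0  0  1  1  1  2  2  2  3
So g(9) = 3.
Pile D is a plain Nim pile of size 5, so its Grundy value is 5.
The value of a disjunctive sum is the nim-sum of the parts.
Combined value = 2 XOR 3 XOR 3 XOR 5 = 7.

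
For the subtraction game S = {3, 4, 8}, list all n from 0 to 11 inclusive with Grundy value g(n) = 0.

Compute g(0), g(1), … for moves {3, 4, 8}:
k:     0  1  2  3  4  5  6  7  8  9 10 11
g(k):  0  0  0  1  1  1  2  0  2  3  1  3
The P-positions (g = 0) in 0..11 are 0, 1, 2, 7.

0, 1, 2, 7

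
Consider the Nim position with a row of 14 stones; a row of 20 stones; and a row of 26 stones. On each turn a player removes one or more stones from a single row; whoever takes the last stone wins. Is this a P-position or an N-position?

P-position

Compute the nim-sum pairwise:
14 XOR 20 = 26
26 XOR 26 = 0
The nim-sum is 0, so this is a P-position: the player to move is in a losing position under optimal play.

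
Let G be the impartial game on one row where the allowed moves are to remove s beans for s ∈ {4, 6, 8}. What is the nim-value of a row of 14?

0

Build the Grundy sequence with g(k) = mex{g(k−s) : s ∈ {4, 6, 8}, s ≤ k}:
k:     0  1  2  3  4  5  6  7  8  9 10 11 12 13 14
g(k):  0  0  0  0  1  1  1  1  2  2  2  2  0  0  0
So g(14) = 0.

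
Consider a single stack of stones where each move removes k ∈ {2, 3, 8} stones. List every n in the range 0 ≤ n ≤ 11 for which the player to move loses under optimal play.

0, 1, 5, 6, 10, 11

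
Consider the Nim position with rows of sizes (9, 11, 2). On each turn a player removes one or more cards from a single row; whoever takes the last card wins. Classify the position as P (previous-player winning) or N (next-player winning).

P-position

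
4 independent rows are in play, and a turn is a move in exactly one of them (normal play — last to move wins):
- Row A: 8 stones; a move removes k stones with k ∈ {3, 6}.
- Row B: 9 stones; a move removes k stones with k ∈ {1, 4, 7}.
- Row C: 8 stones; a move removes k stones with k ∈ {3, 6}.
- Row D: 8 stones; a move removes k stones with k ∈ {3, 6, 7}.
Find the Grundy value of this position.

For row A, compute g(0), g(1), … with moves {3, 6}:
k:     0  1  2  3  4  5  6  7  8
g(k):  0  0  0  1  1  1  2  2  2
So g(8) = 2.
For row B, compute g(0), g(1), … with moves {1, 4, 7}:
g(0) = mex{} = 0
g(1) = mex{0} = 1
g(2) = mex{1} = 0
g(3) = mex{0} = 1
g(4) = mex{0,1} = 2
g(5) = mex{1,2} = 0
g(6) = mex{0} = 1
g(7) = mex{0,1} = 2
g(8) = mex{1,2} = 0
g(9) = mex{0} = 1
So g(9) = 1.
For row C, compute g(0), g(1), … with moves {3, 6}:
k:     0  1  2  3  4  5  6  7  8
g(k):  0  0  0  1  1  1  2  2  2
So g(8) = 2.
Grundy values for row D (subtraction set {3, 6, 7}):
k:     0  1  2  3  4  5  6  7  8
g(k):  0  0  0  1  1  1  2  2  2
So g(8) = 2.
The value of a disjunctive sum is the nim-sum of the parts.
Combined value = 2 XOR 1 XOR 2 XOR 2 = 3.

3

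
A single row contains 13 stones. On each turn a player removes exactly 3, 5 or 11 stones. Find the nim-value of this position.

1

Compute g(0), g(1), … for moves {3, 5, 11}:
g(0) = mex{} = 0
g(1) = mex{} = 0
g(2) = mex{} = 0
g(3) = mex{0} = 1
g(4) = mex{0} = 1
g(5) = mex{0} = 1
g(6) = mex{0,1} = 2
g(7) = mex{0,1} = 2
g(8) = mex{1} = 0
g(9) = mex{1,2} = 0
g(10) = mex{1,2} = 0
g(11) = mex{0,2} = 1
g(12) = mex{0,2} = 1
g(13) = mex{0} = 1
So g(13) = 1.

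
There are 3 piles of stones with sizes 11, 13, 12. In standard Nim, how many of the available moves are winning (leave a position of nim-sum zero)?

3

In binary:
  1011  (11)
  1101  (13)
  1100  (12)
  ----
  1010  (10)
The overall nim-sum is X = 10. A pile of size p has a winning move iff p XOR X < p (reduce it to p XOR X).
  11: 11 XOR 10 = 1 < 11 — winning move (to 1).
  13: 13 XOR 10 = 7 < 13 — winning move (to 7).
  12: 12 XOR 10 = 6 < 12 — winning move (to 6).
That gives 3 winning moves.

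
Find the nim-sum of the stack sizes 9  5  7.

11

Compute the nim-sum pairwise:
9 ^ 5 = 12
12 ^ 7 = 11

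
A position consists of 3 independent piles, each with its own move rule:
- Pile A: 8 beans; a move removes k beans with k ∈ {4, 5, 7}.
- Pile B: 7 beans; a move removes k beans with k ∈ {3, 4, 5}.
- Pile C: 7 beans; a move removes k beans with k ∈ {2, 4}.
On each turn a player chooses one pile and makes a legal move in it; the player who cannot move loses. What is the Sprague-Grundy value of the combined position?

0

For pile A, compute g(0), g(1), … with moves {4, 5, 7}:
k:     0  1  2  3  4  5  6  7  8
g(k):  0  0  0  0  1  1  1  1  2
So g(8) = 2.
Grundy values for pile B (subtraction set {3, 4, 5}):
k:     0  1  2  3  4  5  6  7
g(k):  0  0  0  1  1  1  2  2
So g(7) = 2.
For pile C, compute g(0), g(1), … with moves {2, 4}:
k:     0  1  2  3  4  5  6  7
g(k):  0  0  1  1  2  2  0  0
So g(7) = 0.
By the Sprague-Grundy theorem, the Grundy value of a sum of independent games is the XOR of the component values.
Combined value = 2 XOR 2 XOR 0 = 0.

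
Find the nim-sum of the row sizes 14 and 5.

11

Bitwise XOR of the heap sizes:
  1110  (14)
  0101  (5)
  ----
  1011  (11)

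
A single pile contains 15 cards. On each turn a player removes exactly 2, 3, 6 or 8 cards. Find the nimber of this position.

Grundy values for subtraction set {2, 3, 6, 8}:
k:     0  1  2  3  4  5  6  7  8  9 10 11 12 13 14 15
g(k):  0  0  1  1  2  0  3  1  2  2  0  3  1  2  0  0
So g(15) = 0.

0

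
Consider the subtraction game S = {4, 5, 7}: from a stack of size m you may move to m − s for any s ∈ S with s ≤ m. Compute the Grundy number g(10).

2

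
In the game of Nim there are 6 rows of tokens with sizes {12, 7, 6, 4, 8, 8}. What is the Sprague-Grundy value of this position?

9

Write each in binary and XOR column by column:
  1100  (12)
  0111  (7)
  0110  (6)
  0100  (4)
  1000  (8)
  1000  (8)
  ----
  1001  (9)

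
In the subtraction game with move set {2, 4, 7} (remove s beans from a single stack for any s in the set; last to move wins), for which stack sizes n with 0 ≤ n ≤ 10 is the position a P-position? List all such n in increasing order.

0, 1, 6, 9

Compute g(0), g(1), … for moves {2, 4, 7}:
g(0) = mex{} = 0
g(1) = mex{} = 0
g(2) = mex{0} = 1
g(3) = mex{0} = 1
g(4) = mex{0,1} = 2
g(5) = mex{0,1} = 2
g(6) = mex{1,2} = 0
g(7) = mex{0,1,2} = 3
g(8) = mex{0,2} = 1
g(9) = mex{1,2,3} = 0
g(10) = mex{0,1} = 2
The P-positions (g = 0) in 0..10 are 0, 1, 6, 9.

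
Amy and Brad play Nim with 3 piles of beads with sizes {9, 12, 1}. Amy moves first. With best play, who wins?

Amy wins

Nim-sum: 9 XOR 12 XOR 1 = 4.
The nim-sum is 4 ≠ 0, so this is an N-position: the player to move can win; Amy has a winning move.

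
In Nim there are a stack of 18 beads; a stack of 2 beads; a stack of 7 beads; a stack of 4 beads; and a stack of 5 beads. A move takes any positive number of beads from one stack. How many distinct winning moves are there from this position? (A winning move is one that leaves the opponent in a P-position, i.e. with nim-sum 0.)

1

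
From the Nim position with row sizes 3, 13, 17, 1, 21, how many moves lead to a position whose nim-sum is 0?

Bitwise XOR of the heap sizes:
  00011  (3)
  01101  (13)
  10001  (17)
  00001  (1)
  10101  (21)
  -----
  01011  (11)
The overall nim-sum is X = 11. A row of size p has a winning move iff p XOR X < p (reduce it to p XOR X).
  3: 3 XOR 11 = 8 ≥ 3 — no move.
  13: 13 XOR 11 = 6 < 13 — winning move (to 6).
  17: 17 XOR 11 = 26 ≥ 17 — no move.
  1: 1 XOR 11 = 10 ≥ 1 — no move.
  21: 21 XOR 11 = 30 ≥ 21 — no move.
That gives 1 winning move.

1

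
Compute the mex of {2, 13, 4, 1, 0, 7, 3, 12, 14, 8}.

The values 0, 1, 2, 3, 4 are all present; 5 is the first non-negative integer missing from the set.

5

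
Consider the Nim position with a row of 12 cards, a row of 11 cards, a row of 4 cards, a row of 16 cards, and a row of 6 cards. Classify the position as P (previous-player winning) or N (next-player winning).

N-position

Compute the nim-sum pairwise:
12 XOR 11 = 7
7 XOR 4 = 3
3 XOR 16 = 19
19 XOR 6 = 21
The nim-sum is 21 ≠ 0, so this is an N-position: the player to move can win.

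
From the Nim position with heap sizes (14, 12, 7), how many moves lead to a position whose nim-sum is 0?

Compute the nim-sum pairwise:
14 ^ 12 = 2
2 ^ 7 = 5
The overall nim-sum is X = 5. A heap of size p has a winning move iff p XOR X < p (reduce it to p XOR X).
  14: 14 XOR 5 = 11 < 14 — winning move (to 11).
  12: 12 XOR 5 = 9 < 12 — winning move (to 9).
  7: 7 XOR 5 = 2 < 7 — winning move (to 2).
That gives 3 winning moves.

3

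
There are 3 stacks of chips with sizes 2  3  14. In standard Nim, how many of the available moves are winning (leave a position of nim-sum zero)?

Write each in binary and XOR column by column:
  0010  (2)
  0011  (3)
  1110  (14)
  ----
  1111  (15)
The overall nim-sum is X = 15. A stack of size p has a winning move iff p XOR X < p (reduce it to p XOR X).
  2: 2 XOR 15 = 13 ≥ 2 — no move.
  3: 3 XOR 15 = 12 ≥ 3 — no move.
  14: 14 XOR 15 = 1 < 14 — winning move (to 1).
That gives 1 winning move.

1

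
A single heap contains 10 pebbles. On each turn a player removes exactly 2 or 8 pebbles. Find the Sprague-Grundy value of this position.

0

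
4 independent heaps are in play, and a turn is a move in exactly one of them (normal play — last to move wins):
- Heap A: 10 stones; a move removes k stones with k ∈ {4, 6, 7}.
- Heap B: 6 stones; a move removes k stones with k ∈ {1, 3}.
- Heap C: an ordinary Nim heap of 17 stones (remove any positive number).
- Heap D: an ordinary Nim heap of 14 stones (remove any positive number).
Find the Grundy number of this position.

29

Grundy values for heap A (subtraction set {4, 6, 7}):
g(0) = mex{} = 0
g(1) = mex{} = 0
g(2) = mex{} = 0
g(3) = mex{} = 0
g(4) = mex{0} = 1
g(5) = mex{0} = 1
g(6) = mex{0} = 1
g(7) = mex{0} = 1
g(8) = mex{0,1} = 2
g(9) = mex{0,1} = 2
g(10) = mex{0,1} = 2
So g(10) = 2.
Grundy values for heap B (subtraction set {1, 3}):
k:     0  1  2  3  4  5  6
g(k):  0  1  0  1  0  1  0
So g(6) = 0.
Heap C is a plain Nim heap of size 17, so its Grundy value is 17.
Heap D is a plain Nim heap of size 14, so its Grundy value is 14.
The value of a disjunctive sum is the nim-sum of the parts.
Combined value = 2 XOR 0 XOR 17 XOR 14 = 29.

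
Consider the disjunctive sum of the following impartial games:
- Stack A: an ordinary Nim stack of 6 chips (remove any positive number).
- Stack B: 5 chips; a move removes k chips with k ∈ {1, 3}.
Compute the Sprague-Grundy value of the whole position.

Stack A is a plain Nim stack of size 6, so its Grundy value is 6.
Build the Grundy sequence for stack B with g(k) = mex{g(k−s) : s ∈ {1, 3}, s ≤ k}:
k:     0  1  2  3  4  5
g(k):  0  1  0  1  0  1
So g(5) = 1.
By the Sprague-Grundy theorem, the Grundy value of a sum of independent games is the XOR of the component values.
Combined value = 6 ⊕ 1 = 7.

7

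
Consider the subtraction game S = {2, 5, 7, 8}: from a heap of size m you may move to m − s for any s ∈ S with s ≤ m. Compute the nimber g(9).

2

Compute g(0), g(1), … for moves {2, 5, 7, 8}:
g(0) = mex{} = 0
g(1) = mex{} = 0
g(2) = mex{0} = 1
g(3) = mex{0} = 1
g(4) = mex{1} = 0
g(5) = mex{0,1} = 2
g(6) = mex{0} = 1
g(7) = mex{0,1,2} = 3
g(8) = mex{0,1} = 2
g(9) = mex{0,1,3} = 2
So g(9) = 2.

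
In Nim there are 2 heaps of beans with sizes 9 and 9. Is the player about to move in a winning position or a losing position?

Nim-sum: 9 ^ 9 = 0.
The nim-sum is 0, so this is a P-position: the player to move is in a losing position under optimal play.

Losing position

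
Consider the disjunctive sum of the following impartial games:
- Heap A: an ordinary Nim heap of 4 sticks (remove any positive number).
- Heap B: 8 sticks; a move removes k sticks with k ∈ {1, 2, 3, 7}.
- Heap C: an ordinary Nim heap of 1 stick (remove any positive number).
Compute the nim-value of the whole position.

Heap A is a plain Nim heap of size 4, so its Grundy value is 4.
Build the Grundy sequence for heap B with g(k) = mex{g(k−s) : s ∈ {1, 2, 3, 7}, s ≤ k}:
k:     0  1  2  3  4  5  6  7  8
g(k):  0  1  2  3  0  1  2  3  0
So g(8) = 0.
Heap C is a plain Nim heap of size 1, so its Grundy value is 1.
By the Sprague-Grundy theorem, the Grundy value of a sum of independent games is the XOR of the component values.
Combined value = 4 XOR 0 XOR 1 = 5.

5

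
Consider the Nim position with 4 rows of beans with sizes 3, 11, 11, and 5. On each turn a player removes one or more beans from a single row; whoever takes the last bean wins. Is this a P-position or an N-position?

In binary:
  0011  (3)
  1011  (11)
  1011  (11)
  0101  (5)
  ----
  0110  (6)
The nim-sum is 6 ≠ 0, so this is an N-position: the player to move can win.

N-position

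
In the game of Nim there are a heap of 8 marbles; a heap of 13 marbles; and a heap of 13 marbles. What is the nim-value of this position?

Compute the nim-sum pairwise:
8 XOR 13 = 5
5 XOR 13 = 8

8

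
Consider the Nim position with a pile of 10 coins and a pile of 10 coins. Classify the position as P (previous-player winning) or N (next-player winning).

P-position

In binary:
  1010  (10)
  1010  (10)
  ----
  0000  (0)
The nim-sum is 0, so this is a P-position: the player to move is in a losing position under optimal play.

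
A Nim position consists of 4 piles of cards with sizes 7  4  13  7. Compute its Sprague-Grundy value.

9

Bitwise XOR of the heap sizes:
  0111  (7)
  0100  (4)
  1101  (13)
  0111  (7)
  ----
  1001  (9)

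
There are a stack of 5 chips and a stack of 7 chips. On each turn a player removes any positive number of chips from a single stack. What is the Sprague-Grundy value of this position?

2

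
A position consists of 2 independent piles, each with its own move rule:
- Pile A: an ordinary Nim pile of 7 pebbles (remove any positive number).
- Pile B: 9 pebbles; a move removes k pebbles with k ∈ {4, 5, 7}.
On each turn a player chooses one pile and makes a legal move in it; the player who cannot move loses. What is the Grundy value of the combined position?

5

Pile A is a plain Nim pile of size 7, so its Grundy value is 7.
Grundy values for pile B (subtraction set {4, 5, 7}):
g(0) = mex{} = 0
g(1) = mex{} = 0
g(2) = mex{} = 0
g(3) = mex{} = 0
g(4) = mex{0} = 1
g(5) = mex{0} = 1
g(6) = mex{0} = 1
g(7) = mex{0} = 1
g(8) = mex{0,1} = 2
g(9) = mex{0,1} = 2
So g(9) = 2.
The value of a disjunctive sum is the nim-sum of the parts.
Combined value = 7 ⊕ 2 = 5.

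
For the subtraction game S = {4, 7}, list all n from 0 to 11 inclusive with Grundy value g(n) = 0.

0, 1, 2, 3, 11

Build the Grundy sequence with g(k) = mex{g(k−s) : s ∈ {4, 7}, s ≤ k}:
g(0) = mex{} = 0
g(1) = mex{} = 0
g(2) = mex{} = 0
g(3) = mex{} = 0
g(4) = mex{0} = 1
g(5) = mex{0} = 1
g(6) = mex{0} = 1
g(7) = mex{0} = 1
g(8) = mex{0,1} = 2
g(9) = mex{0,1} = 2
g(10) = mex{0,1} = 2
g(11) = mex{1} = 0
The P-positions (g = 0) in 0..11 are 0, 1, 2, 3, 11.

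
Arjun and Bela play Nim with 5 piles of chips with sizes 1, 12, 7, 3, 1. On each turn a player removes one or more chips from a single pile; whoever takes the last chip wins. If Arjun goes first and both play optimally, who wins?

Compute the nim-sum pairwise:
1 ⊕ 12 = 13
13 ⊕ 7 = 10
10 ⊕ 3 = 9
9 ⊕ 1 = 8
The nim-sum is 8 ≠ 0, so this is an N-position: the player to move can win; Arjun has a winning move.

Arjun wins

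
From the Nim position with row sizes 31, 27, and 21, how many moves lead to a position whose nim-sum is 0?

Nim-sum: 31 ⊕ 27 ⊕ 21 = 17.
The overall nim-sum is X = 17. A row of size p has a winning move iff p XOR X < p (reduce it to p XOR X).
  31: 31 XOR 17 = 14 < 31 — winning move (to 14).
  27: 27 XOR 17 = 10 < 27 — winning move (to 10).
  21: 21 XOR 17 = 4 < 21 — winning move (to 4).
That gives 3 winning moves.

3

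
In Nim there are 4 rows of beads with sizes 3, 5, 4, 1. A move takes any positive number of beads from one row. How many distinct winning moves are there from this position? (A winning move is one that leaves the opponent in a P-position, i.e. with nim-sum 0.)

1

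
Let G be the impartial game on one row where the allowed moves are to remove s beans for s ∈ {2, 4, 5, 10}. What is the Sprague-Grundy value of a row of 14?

Compute g(0), g(1), … for moves {2, 4, 5, 10}:
k:     0  1  2  3  4  5  6  7  8  9 10 11 12 13 14
g(k):  0  0  1  1  2  2  3  0  0  1  1  2  2  3  0
So g(14) = 0.

0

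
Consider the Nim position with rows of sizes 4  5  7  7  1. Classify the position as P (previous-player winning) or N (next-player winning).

P-position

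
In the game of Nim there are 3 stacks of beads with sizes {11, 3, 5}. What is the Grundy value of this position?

Nim-sum: 11 ^ 3 ^ 5 = 13.

13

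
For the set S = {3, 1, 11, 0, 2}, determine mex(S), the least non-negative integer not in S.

The values 0, 1, 2, 3 are all present; 4 is the first non-negative integer missing from the set.

4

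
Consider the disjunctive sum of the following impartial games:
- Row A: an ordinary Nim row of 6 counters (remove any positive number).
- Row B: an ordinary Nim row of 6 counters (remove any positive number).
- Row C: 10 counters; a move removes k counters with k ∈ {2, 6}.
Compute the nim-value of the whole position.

Row A is a plain Nim row of size 6, so its Grundy value is 6.
Row B is a plain Nim row of size 6, so its Grundy value is 6.
Grundy values for row C (subtraction set {2, 6}):
k:     0  1  2  3  4  5  6  7  8  9 10
g(k):  0  0  1  1  0  0  1  1  0  0  1
So g(10) = 1.
The value of a disjunctive sum is the nim-sum of the parts.
Combined value = 6 XOR 6 XOR 1 = 1.

1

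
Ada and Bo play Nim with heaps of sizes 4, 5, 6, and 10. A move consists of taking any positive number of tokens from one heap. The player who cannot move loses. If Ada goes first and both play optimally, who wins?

Nim-sum: 4 ^ 5 ^ 6 ^ 10 = 13.
The nim-sum is 13 ≠ 0, so this is an N-position: the player to move can win; Ada has a winning move.

Ada wins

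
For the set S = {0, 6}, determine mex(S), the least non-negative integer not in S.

1

0 is in the set but 1 is not, so the mex is 1.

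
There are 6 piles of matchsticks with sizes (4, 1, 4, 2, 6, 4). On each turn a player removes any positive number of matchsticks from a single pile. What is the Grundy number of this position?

1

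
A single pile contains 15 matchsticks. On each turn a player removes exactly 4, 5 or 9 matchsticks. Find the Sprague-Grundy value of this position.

Compute g(0), g(1), … for moves {4, 5, 9}:
k:     0  1  2  3  4  5  6  7  8  9 10 11 12 13 14 15
g(k):  0  0  0  0  1  1  1  1  2  2  2  2  3  0  0  0
So g(15) = 0.

0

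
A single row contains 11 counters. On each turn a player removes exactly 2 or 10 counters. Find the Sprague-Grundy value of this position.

Build the Grundy sequence with g(k) = mex{g(k−s) : s ∈ {2, 10}, s ≤ k}:
g(0) = mex{} = 0
g(1) = mex{} = 0
g(2) = mex{0} = 1
g(3) = mex{0} = 1
g(4) = mex{1} = 0
g(5) = mex{1} = 0
g(6) = mex{0} = 1
g(7) = mex{0} = 1
g(8) = mex{1} = 0
g(9) = mex{1} = 0
g(10) = mex{0} = 1
g(11) = mex{0} = 1
So g(11) = 1.

1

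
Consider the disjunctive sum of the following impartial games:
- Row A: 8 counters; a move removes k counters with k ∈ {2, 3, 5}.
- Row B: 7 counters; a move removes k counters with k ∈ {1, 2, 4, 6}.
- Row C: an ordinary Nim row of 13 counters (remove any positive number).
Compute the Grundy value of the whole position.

9

For row A, compute g(0), g(1), … with moves {2, 3, 5}:
k:     0  1  2  3  4  5  6  7  8
g(k):  0  0  1  1  2  2  3  0  0
So g(8) = 0.
Build the Grundy sequence for row B with g(k) = mex{g(k−s) : s ∈ {1, 2, 4, 6}, s ≤ k}:
g(0) = mex{} = 0
g(1) = mex{0} = 1
g(2) = mex{0,1} = 2
g(3) = mex{1,2} = 0
g(4) = mex{0,2} = 1
g(5) = mex{0,1} = 2
g(6) = mex{0,1,2} = 3
g(7) = mex{0,1,2,3} = 4
So g(7) = 4.
Row C is a plain Nim row of size 13, so its Grundy value is 13.
The value of a disjunctive sum is the nim-sum of the parts.
Combined value = 0 XOR 4 XOR 13 = 9.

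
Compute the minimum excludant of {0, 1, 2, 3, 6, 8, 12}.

4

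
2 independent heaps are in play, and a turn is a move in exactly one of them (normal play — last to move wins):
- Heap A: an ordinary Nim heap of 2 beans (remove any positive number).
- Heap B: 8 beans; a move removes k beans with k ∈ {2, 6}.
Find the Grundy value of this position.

2

Heap A is a plain Nim heap of size 2, so its Grundy value is 2.
For heap B, compute g(0), g(1), … with moves {2, 6}:
g(0) = mex{} = 0
g(1) = mex{} = 0
g(2) = mex{0} = 1
g(3) = mex{0} = 1
g(4) = mex{1} = 0
g(5) = mex{1} = 0
g(6) = mex{0} = 1
g(7) = mex{0} = 1
g(8) = mex{1} = 0
So g(8) = 0.
By the Sprague-Grundy theorem, the Grundy value of a sum of independent games is the XOR of the component values.
Combined value = 2 XOR 0 = 2.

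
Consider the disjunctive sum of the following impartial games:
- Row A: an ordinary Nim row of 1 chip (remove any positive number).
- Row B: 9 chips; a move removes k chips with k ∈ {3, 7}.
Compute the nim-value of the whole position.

0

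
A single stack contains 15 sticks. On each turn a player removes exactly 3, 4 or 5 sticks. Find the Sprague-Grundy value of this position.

Grundy values for subtraction set {3, 4, 5}:
k:     0  1  2  3  4  5  6  7  8  9 10 11 12 13 14 15
g(k):  0  0  0  1  1  1  2  2  0  0  0  1  1  1  2  2
So g(15) = 2.

2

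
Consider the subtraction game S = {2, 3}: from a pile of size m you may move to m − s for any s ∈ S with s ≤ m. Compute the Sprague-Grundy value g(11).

0

Compute g(0), g(1), … for moves {2, 3}:
g(0) = mex{} = 0
g(1) = mex{} = 0
g(2) = mex{0} = 1
g(3) = mex{0} = 1
g(4) = mex{0,1} = 2
g(5) = mex{1} = 0
g(6) = mex{1,2} = 0
g(7) = mex{0,2} = 1
g(8) = mex{0} = 1
g(9) = mex{0,1} = 2
g(10) = mex{1} = 0
g(11) = mex{1,2} = 0
So g(11) = 0.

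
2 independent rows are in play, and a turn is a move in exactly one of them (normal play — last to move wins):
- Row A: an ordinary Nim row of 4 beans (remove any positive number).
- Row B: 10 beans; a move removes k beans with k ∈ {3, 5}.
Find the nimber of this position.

Row A is a plain Nim row of size 4, so its Grundy value is 4.
Build the Grundy sequence for row B with g(k) = mex{g(k−s) : s ∈ {3, 5}, s ≤ k}:
k:     0  1  2  3  4  5  6  7  8  9 10
g(k):  0  0  0  1  1  1  2  2  0  0  0
So g(10) = 0.
The value of a disjunctive sum is the nim-sum of the parts.
Combined value = 4 XOR 0 = 4.

4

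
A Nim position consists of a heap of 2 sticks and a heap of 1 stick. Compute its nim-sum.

Nim-sum: 2 ^ 1 = 3.

3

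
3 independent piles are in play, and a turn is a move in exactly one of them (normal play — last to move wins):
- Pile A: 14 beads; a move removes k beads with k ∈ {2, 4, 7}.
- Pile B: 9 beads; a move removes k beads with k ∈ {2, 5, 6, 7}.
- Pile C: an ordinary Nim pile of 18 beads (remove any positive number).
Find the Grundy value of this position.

17

Build the Grundy sequence for pile A with g(k) = mex{g(k−s) : s ∈ {2, 4, 7}, s ≤ k}:
k:     0  1  2  3  4  5  6  7  8  9 10 11 12 13 14
g(k):  0  0  1  1  2  2  0  3  1  0  2  1  0  2  1
So g(14) = 1.
For pile B, compute g(0), g(1), … with moves {2, 5, 6, 7}:
k:     0  1  2  3  4  5  6  7  8  9
g(k):  0  0  1  1  0  2  1  3  2  2
So g(9) = 2.
Pile C is a plain Nim pile of size 18, so its Grundy value is 18.
By the Sprague-Grundy theorem, the Grundy value of a sum of independent games is the XOR of the component values.
Combined value = 1 ⊕ 2 ⊕ 18 = 17.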